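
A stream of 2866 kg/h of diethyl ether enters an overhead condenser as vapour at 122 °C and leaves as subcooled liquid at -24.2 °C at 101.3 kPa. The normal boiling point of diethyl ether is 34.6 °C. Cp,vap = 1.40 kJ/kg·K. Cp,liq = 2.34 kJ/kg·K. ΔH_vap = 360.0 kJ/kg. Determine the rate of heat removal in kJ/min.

Q_c = 29600 kJ/min

vapour 122→34.6 °C: -122.36 kJ/kg
condensation at 34.6 °C: -360 kJ/kg
liquid 34.6→-24.2 °C: -137.59 kJ/kg
Δh = -122.36 + -360 + -137.59 = -619.95 kJ/kg
Q = ṁ·Δh = 2866 kg/h × -619.95 kJ/kg = -1.7768e+06 kJ/h
|Q| = 493.55 kW = 29613 kJ/min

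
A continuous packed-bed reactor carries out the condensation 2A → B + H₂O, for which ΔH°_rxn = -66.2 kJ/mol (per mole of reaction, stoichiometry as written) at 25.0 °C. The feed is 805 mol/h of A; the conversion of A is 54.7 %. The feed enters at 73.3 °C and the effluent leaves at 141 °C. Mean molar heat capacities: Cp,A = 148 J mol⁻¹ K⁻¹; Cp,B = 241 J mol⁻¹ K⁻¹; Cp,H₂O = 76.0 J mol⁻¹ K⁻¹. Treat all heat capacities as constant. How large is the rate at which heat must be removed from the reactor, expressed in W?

Extent of reaction ξ = 0.547 × 805 / 2 = 220.17 mol/h
Reaction term: ξ·ΔH°_rxn = 220.17 × -66.2 = -14575 kJ/h
Sensible, feed 73.3→25 °C: -5754.5 kJ/h
Outlet flows (mol/h): A 364.66, B 220.17, H₂O 220.17
Sensible, products 25→141 °C: 14357 kJ/h
Q = ΔH = -5973 kJ/h = -1.6592 kW
Heat removed = 1659.2 W

Q_out = 1660 W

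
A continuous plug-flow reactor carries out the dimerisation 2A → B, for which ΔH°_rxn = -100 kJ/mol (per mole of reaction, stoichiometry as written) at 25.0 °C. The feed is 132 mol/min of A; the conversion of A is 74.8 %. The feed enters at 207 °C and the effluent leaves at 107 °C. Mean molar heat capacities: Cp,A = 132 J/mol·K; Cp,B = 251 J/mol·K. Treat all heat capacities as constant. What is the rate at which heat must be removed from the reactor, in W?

Extent of reaction ξ = 0.748 × 132 / 2 = 49.368 mol/min
Reaction term: ξ·ΔH°_rxn = 49.368 × -100 = -4936.8 kJ/min
Sensible, feed 207→25 °C: -3171.2 kJ/min
Outlet flows (mol/min): A 33.264, B 49.368
Sensible, products 25→107 °C: 1376.1 kJ/min
Q = ΔH = -6731.8 kJ/min = -112.2 kW
Heat removed = 112200 W

Q_out = 112000 W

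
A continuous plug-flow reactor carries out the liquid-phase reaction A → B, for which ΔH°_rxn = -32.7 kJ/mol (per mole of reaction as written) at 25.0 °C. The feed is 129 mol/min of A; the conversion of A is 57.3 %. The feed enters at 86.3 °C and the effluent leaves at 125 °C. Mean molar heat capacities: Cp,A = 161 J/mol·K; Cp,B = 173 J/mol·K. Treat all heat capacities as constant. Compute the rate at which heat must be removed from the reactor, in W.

Extent of reaction ξ = 0.573 × 129 = 73.917 mol/min
Reaction term: ξ·ΔH°_rxn = 73.917 × -32.7 = -2417.1 kJ/min
Sensible, feed 86.3→25 °C: -1273.1 kJ/min
Outlet flows (mol/min): A 55.083, B 73.917
Sensible, products 25→125 °C: 2165.6 kJ/min
Q = ΔH = -1524.6 kJ/min = -25.41 kW
Heat removed = 25410 W

Q_out = 25400 W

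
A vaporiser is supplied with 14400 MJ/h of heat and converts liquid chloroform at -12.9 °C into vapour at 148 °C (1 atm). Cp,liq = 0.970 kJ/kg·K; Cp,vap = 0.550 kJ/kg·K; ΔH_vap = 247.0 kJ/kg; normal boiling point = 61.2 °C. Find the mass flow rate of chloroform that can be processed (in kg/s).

ṁ = 10.9 kg/s

Δh = 0.970×(61.2−-12.9) + 247.0 + 0.550×(148−61.2) = 366.62 kJ/kg
Q = 14400 MJ/h = 4000 kJ/s = 4000 kJ/s
ṁ = Q/Δh = 4000 / 366.62 = 10.911 kg/s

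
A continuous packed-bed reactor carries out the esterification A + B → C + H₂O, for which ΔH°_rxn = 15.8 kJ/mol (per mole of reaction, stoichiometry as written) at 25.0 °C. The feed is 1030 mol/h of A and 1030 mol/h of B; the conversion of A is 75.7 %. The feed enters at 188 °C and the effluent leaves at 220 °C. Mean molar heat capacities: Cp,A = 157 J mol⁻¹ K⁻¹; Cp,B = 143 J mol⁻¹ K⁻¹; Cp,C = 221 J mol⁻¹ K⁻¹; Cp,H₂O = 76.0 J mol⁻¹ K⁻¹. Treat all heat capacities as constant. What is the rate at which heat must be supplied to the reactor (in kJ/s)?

Extent of reaction ξ = 0.757 × 1030 = 779.71 mol/h
Reaction term: ξ·ΔH°_rxn = 779.71 × 15.8 = 12319 kJ/h
Sensible, feed 188→25 °C: -50367 kJ/h
Outlet flows (mol/h): A 250.29, B 250.29, C 779.71, H₂O 779.71
Sensible, products 25→220 °C: 59799 kJ/h
Q = ΔH = 21751 kJ/h = 6.042 kW
Heat supplied = 6.042 kJ/s

Q_in = 6.04 kJ/s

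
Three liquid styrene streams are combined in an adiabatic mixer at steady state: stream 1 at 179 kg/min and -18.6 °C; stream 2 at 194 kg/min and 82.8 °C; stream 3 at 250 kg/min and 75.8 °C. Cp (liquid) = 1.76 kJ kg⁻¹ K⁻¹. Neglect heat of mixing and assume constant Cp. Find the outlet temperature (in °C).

T_out = 50.9 °C

Adiabatic, steady state ⇒ Σ ṁᵢCp,ᵢ(T_out − Tᵢ) = 0
Σ ṁᵢCp,ᵢTᵢ = 179×1.76×-18.6 + 194×1.76×82.8 + 250×1.76×75.8 = 55763
Σ ṁᵢCp,ᵢ = 179×1.76 + 194×1.76 + 250×1.76 = 1096.5
T_out = 55763 / 1096.5 = 50.857 °C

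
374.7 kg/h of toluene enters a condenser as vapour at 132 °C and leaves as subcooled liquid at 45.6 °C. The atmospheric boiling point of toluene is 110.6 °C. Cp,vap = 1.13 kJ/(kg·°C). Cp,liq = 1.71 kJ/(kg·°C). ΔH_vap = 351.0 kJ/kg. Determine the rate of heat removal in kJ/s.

vapour 132→110.6 °C: -24.182 kJ/kg
condensation at 110.6 °C: -351 kJ/kg
liquid 110.6→45.6 °C: -111.15 kJ/kg
Δh = -24.182 + -351 + -111.15 = -486.33 kJ/kg
Q = ṁ·Δh = 374.7 kg/h × -486.33 kJ/kg = -182230 kJ/h
|Q| = 50.619 kW

Q_c = 50.6 kJ/s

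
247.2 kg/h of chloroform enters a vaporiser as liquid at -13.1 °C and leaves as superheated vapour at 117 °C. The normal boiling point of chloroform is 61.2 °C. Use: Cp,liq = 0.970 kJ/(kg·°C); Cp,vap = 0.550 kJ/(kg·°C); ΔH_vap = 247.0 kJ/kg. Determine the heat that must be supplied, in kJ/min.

Q = 1440 kJ/min

liquid -13.1→61.2 °C: 72.071 kJ/kg
vaporisation at 61.2 °C: 247 kJ/kg
vapour 61.2→117 °C: 30.69 kJ/kg
Δh = 72.071 + 247 + 30.69 = 349.76 kJ/kg
Q = ṁ·Δh = 247.2 kg/h × 349.76 kJ/kg = 86461 kJ/h
|Q| = 24.017 kW = 1441 kJ/min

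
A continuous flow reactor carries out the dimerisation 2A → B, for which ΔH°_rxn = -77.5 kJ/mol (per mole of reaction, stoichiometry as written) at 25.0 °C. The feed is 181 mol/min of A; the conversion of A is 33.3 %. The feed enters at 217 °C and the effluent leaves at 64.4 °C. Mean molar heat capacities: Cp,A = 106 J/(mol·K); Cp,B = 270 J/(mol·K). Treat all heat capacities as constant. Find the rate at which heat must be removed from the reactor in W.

Q_out = 86600 W

Extent of reaction ξ = 0.333 × 181 / 2 = 30.137 mol/min
Reaction term: ξ·ΔH°_rxn = 30.137 × -77.5 = -2335.6 kJ/min
Sensible, feed 217→25 °C: -3683.7 kJ/min
Outlet flows (mol/min): A 120.73, B 30.137
Sensible, products 25→64.4 °C: 824.8 kJ/min
Q = ΔH = -5194.5 kJ/min = -86.575 kW
Heat removed = 86575 W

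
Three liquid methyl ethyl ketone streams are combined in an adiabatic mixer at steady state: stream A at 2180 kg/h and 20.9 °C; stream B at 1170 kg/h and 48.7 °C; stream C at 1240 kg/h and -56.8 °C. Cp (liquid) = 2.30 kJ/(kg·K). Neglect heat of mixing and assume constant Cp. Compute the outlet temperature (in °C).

No heat crosses the boundary, so H_out = H_in.
Σ ṁᵢCp,ᵢTᵢ = 2180×2.30×20.9 + 1170×2.30×48.7 + 1240×2.30×-56.8 = 73851
Σ ṁᵢCp,ᵢ = 2180×2.30 + 1170×2.30 + 1240×2.30 = 10557
T_out = 73851 / 10557 = 6.9954 °C

T_out = 7.00 °C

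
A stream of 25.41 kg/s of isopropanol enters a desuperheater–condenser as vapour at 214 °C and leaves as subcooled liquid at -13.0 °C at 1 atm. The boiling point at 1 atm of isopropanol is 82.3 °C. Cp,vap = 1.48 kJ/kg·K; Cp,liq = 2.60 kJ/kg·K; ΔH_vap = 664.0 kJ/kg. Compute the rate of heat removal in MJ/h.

Q_c = 101000 MJ/h

vapour 214→82.3 °C: -194.92 kJ/kg
condensation at 82.3 °C: -664 kJ/kg
liquid 82.3→-13.0 °C: -247.78 kJ/kg
Δh = -194.92 + -664 + -247.78 = -1106.7 kJ/kg
Q = ṁ·Δh = 25.41 kg/s × -1106.7 kJ/kg = -28121 kJ/s
|Q| = 28121 kW = 101240 MJ/h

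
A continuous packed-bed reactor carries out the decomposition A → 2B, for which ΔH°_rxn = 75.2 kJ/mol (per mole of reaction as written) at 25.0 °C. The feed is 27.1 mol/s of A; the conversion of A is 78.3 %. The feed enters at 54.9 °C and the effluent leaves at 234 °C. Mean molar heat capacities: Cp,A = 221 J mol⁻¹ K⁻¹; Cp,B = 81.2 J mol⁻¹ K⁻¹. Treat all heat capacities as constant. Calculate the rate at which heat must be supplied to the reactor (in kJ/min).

Extent of reaction ξ = 0.783 × 27.1 = 21.219 mol/s
Reaction term: ξ·ΔH°_rxn = 21.219 × 75.2 = 1595.7 kJ/s
Sensible, feed 54.9→25 °C: -179.07 kJ/s
Outlet flows (mol/s): A 5.8807, B 42.439
Sensible, products 25→234 °C: 991.84 kJ/s
Q = ΔH = 2408.5 kJ/s = 2408.5 kW
Heat supplied = 144510 kJ/min

Q_in = 145000 kJ/min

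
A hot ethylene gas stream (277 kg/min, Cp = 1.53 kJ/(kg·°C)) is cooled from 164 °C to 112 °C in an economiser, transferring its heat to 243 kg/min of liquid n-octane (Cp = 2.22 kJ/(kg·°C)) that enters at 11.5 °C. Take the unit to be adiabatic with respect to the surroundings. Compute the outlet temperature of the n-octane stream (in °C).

Heat released by hot stream: Q = 277 × 1.53 × (164 − 112) = 22038 kJ/min
Energy balance on cold side (adiabatic exchanger): Q = ṁ_c·Cp_c·(T_c,out − T_c,in)
T_c,out = 11.5 + 22038/(243 × 2.22) = 52.352 °C

T_c,out = 52.4 °C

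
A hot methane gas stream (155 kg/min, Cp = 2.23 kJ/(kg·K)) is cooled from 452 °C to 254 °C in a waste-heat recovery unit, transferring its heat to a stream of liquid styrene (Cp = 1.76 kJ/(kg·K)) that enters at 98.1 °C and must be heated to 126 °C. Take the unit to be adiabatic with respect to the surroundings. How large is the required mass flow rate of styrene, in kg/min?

ṁ_c = 1390 kg/min

Heat released by hot stream: Q = 155 × 2.23 × (452 − 254) = 68439 kJ/min
Energy balance on cold side (adiabatic exchanger): Q = ṁ_c·Cp_c·(T_c,out − T_c,in)
ṁ_c = 68439 / [1.76 × (126 − 98.1)] = 1393.7 kg/min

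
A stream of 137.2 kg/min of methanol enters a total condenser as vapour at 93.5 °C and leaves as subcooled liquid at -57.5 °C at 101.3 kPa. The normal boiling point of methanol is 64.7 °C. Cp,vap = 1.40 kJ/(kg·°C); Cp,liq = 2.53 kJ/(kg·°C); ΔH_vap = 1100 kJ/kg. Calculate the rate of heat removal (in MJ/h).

Q_c = 11900 MJ/h

vapour 93.5→64.7 °C: -40.32 kJ/kg
condensation at 64.7 °C: -1100 kJ/kg
liquid 64.7→-57.5 °C: -309.17 kJ/kg
Δh = -40.32 + -1100 + -309.17 = -1449.5 kJ/kg
Q = ṁ·Δh = 137.2 kg/min × -1449.5 kJ/kg = -198870 kJ/min
|Q| = 3314.5 kW = 11932 MJ/h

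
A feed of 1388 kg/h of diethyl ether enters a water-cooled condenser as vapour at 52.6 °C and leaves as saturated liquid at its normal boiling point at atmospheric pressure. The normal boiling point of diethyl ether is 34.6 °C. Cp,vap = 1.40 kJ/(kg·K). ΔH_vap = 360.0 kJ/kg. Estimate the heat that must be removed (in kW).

Q_c = 149 kW

vapour 52.6→34.6 °C: -25.2 kJ/kg
condensation at 34.6 °C: -360 kJ/kg
Δh = -25.2 + -360 = -385.2 kJ/kg
Q = ṁ·Δh = 1388 kg/h × -385.2 kJ/kg = -534660 kJ/h
|Q| = 148.52 kW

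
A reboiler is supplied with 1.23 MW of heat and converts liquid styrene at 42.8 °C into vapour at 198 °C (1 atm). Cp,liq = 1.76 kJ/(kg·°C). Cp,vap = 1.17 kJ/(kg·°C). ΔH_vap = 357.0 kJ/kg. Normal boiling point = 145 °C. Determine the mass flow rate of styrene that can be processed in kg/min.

Δh = 1.76×(145−42.8) + 357.0 + 1.17×(198−145) = 598.88 kJ/kg
Q = 1.23 MW = 1230 kJ/s = 73800 kJ/min
ṁ = Q/Δh = 73800 / 598.88 = 123.23 kg/min

ṁ = 123 kg/min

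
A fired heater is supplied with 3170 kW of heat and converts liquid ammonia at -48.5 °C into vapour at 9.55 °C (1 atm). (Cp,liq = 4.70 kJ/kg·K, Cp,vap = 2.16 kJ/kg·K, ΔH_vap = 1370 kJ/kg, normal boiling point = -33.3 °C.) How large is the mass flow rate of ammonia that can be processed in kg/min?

ṁ = 124 kg/min

Δh = 4.70×(-33.3−-48.5) + 1370 + 2.16×(9.55−-33.3) = 1534 kJ/kg
Q = 3170 kW = 3170 kJ/s = 190200 kJ/min
ṁ = Q/Δh = 190200 / 1534 = 123.99 kg/min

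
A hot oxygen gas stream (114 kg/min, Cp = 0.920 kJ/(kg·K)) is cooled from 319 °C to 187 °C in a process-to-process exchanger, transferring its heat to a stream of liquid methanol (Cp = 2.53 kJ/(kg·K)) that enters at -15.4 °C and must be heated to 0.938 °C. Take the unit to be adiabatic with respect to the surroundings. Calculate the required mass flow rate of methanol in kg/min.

Heat released by hot stream: Q = 114 × 0.920 × (319 − 187) = 13844 kJ/min
Energy balance on cold side (adiabatic exchanger): Q = ṁ_c·Cp_c·(T_c,out − T_c,in)
ṁ_c = 13844 / [2.53 × (0.938 − -15.4)] = 334.92 kg/min

ṁ_c = 335 kg/min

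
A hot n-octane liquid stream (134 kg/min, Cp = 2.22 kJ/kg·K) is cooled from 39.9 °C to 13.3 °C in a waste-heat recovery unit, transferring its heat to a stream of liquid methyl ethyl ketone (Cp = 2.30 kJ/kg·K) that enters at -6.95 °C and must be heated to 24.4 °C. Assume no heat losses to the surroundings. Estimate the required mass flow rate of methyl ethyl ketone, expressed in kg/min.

Heat released by hot stream: Q = 134 × 2.22 × (39.9 − 13.3) = 7913 kJ/min
Energy balance on cold side (adiabatic exchanger): Q = ṁ_c·Cp_c·(T_c,out − T_c,in)
ṁ_c = 7913 / [2.30 × (24.4 − -6.95)] = 109.74 kg/min

ṁ_c = 110 kg/min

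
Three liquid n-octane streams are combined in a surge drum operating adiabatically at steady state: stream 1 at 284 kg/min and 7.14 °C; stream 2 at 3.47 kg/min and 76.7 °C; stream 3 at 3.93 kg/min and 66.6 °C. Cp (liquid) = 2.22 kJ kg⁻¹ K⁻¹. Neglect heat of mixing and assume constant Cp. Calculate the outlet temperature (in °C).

Adiabatic, steady state ⇒ Σ ṁᵢCp,ᵢ(T_out − Tᵢ) = 0
T_out = Σ ṁᵢCp,ᵢTᵢ / Σ ṁᵢCp,ᵢ
      = 5673.5 / 646.91 = 8.7702 °C

T_out = 8.77 °C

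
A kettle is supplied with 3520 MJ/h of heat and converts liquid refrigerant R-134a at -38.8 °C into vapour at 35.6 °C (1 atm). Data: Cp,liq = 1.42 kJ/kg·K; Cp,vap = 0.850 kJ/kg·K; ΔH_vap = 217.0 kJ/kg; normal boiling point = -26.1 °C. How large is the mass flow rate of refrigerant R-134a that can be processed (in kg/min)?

ṁ = 204 kg/min

Δh = 1.42×(-26.1−-38.8) + 217.0 + 0.850×(35.6−-26.1) = 287.48 kJ/kg
Q = 3520 MJ/h = 977.78 kJ/s = 58667 kJ/min
ṁ = Q/Δh = 58667 / 287.48 = 204.07 kg/min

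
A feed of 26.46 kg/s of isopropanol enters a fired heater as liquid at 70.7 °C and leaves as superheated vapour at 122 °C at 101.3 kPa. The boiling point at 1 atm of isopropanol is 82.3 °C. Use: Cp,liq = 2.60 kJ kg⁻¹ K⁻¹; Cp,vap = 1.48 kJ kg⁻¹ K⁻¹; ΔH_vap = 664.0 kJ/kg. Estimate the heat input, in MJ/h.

liquid 70.7→82.3 °C: 30.16 kJ/kg
vaporisation at 82.3 °C: 664 kJ/kg
vapour 82.3→122 °C: 58.756 kJ/kg
Δh = 30.16 + 664 + 58.756 = 752.92 kJ/kg
Q = ṁ·Δh = 26.46 kg/s × 752.92 kJ/kg = 19922 kJ/s
|Q| = 19922 kW = 71720 MJ/h

Q = 71700 MJ/h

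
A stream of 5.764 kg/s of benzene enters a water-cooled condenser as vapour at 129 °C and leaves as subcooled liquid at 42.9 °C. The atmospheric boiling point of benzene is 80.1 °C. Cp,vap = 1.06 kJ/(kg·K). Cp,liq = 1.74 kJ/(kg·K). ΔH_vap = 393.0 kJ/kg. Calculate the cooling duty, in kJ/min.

Q_c = 176000 kJ/min

vapour 129→80.1 °C: -51.834 kJ/kg
condensation at 80.1 °C: -393 kJ/kg
liquid 80.1→42.9 °C: -64.728 kJ/kg
Δh = -51.834 + -393 + -64.728 = -509.56 kJ/kg
Q = ṁ·Δh = 5.764 kg/s × -509.56 kJ/kg = -2937.1 kJ/s
|Q| = 2937.1 kW = 176230 kJ/min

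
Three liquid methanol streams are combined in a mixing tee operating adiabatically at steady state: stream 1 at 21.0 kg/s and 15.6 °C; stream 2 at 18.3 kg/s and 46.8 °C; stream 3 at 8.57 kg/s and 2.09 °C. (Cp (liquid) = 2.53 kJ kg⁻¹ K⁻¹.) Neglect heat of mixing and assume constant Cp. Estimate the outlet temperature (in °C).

Energy balance with Q = 0: Σ ṁᵢCp,ᵢ(T_out − Tᵢ) = 0
Σ ṁᵢCp,ᵢTᵢ = 21.0×2.53×15.6 + 18.3×2.53×46.8 + 8.57×2.53×2.09 = 3040.9
Σ ṁᵢCp,ᵢ = 21.0×2.53 + 18.3×2.53 + 8.57×2.53 = 121.11
T_out = 3040.9 / 121.11 = 25.109 °C

T_out = 25.1 °C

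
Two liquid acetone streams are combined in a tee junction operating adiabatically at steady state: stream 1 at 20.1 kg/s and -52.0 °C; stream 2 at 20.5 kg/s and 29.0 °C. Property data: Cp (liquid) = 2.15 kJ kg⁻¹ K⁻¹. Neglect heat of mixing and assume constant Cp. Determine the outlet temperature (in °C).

No heat crosses the boundary, so H_out = H_in.
T_out = Σ ṁᵢCp,ᵢTᵢ / Σ ṁᵢCp,ᵢ
      = -969.01 / 87.29 = -11.101 °C

T_out = -11.1 °C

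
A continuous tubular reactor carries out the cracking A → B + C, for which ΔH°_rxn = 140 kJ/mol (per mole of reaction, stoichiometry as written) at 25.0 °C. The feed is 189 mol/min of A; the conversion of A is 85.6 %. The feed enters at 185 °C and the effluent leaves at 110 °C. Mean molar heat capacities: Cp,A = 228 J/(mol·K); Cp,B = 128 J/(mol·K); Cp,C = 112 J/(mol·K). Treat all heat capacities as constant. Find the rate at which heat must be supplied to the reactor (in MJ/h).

Extent of reaction ξ = 0.856 × 189 = 161.78 mol/min
Reaction term: ξ·ΔH°_rxn = 161.78 × 140 = 22650 kJ/min
Sensible, feed 185→25 °C: -6894.7 kJ/min
Outlet flows (mol/min): A 27.216, B 161.78, C 161.78
Sensible, products 25→110 °C: 3827.8 kJ/min
Q = ΔH = 19583 kJ/min = 326.38 kW
Heat supplied = 1175 MJ/h

Q_in = 1170 MJ/h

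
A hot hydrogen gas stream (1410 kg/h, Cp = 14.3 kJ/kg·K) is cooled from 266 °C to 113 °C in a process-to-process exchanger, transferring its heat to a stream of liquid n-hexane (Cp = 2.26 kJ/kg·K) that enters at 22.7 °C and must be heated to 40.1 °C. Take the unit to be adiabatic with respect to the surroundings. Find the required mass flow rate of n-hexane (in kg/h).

Heat released by hot stream: Q = 1410 × 14.3 × (266 − 113) = 3.0849e+06 kJ/h
Energy balance on cold side (adiabatic exchanger): Q = ṁ_c·Cp_c·(T_c,out − T_c,in)
ṁ_c = 3.0849e+06 / [2.26 × (40.1 − 22.7)] = 78449 kg/h

ṁ_c = 78400 kg/h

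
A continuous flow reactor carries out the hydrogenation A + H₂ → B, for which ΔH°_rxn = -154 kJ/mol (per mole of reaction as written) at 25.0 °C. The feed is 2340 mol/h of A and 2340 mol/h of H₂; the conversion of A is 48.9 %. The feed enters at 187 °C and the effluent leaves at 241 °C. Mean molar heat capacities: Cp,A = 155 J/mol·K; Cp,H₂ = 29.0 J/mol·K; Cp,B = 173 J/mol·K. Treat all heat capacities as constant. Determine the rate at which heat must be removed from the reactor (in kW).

Extent of reaction ξ = 0.489 × 2340 = 1144.3 mol/h
Reaction term: ξ·ΔH°_rxn = 1144.3 × -154 = -176220 kJ/h
Sensible, feed 187→25 °C: -69751 kJ/h
Outlet flows (mol/h): A 1195.7, H₂ 1195.7, B 1144.3
Sensible, products 25→241 °C: 90282 kJ/h
Q = ΔH = -155680 kJ/h = -43.246 kW
Heat removed = 43.246 kW

Q_out = 43.2 kW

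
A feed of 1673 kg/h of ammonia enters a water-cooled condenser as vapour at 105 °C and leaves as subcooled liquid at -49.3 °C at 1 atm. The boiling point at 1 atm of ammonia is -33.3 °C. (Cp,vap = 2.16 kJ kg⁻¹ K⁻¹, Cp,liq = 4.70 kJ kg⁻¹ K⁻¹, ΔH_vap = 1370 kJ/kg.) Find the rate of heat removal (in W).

Q_c = 810000 W

vapour 105→-33.3 °C: -298.73 kJ/kg
condensation at -33.3 °C: -1370 kJ/kg
liquid -33.3→-49.3 °C: -75.2 kJ/kg
Δh = -298.73 + -1370 + -75.2 = -1743.9 kJ/kg
Q = ṁ·Δh = 1673 kg/h × -1743.9 kJ/kg = -2.9176e+06 kJ/h
|Q| = 810.44 kW = 810440 W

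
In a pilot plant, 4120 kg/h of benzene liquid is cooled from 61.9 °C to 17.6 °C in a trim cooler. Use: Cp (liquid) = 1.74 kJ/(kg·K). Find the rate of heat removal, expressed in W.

Q = ṁ·Cp·ΔT = 4120 × 1.74 × (17.6 − 61.9) = -317580 kJ/h
Converting: 317580 / 3600 s = 88.216 kW
Cooling duty = 88216 W

Q_c = 88200 W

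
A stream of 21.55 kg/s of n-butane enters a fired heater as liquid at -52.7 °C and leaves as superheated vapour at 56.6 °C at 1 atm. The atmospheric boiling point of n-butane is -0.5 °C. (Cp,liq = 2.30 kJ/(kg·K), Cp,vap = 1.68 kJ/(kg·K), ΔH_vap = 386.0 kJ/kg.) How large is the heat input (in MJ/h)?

Q = 46700 MJ/h

liquid -52.7→-0.5 °C: 120.06 kJ/kg
vaporisation at -0.5 °C: 386 kJ/kg
vapour -0.5→56.6 °C: 95.928 kJ/kg
Δh = 120.06 + 386 + 95.928 = 601.99 kJ/kg
Q = ṁ·Δh = 21.55 kg/s × 601.99 kJ/kg = 12973 kJ/s
|Q| = 12973 kW = 46702 MJ/h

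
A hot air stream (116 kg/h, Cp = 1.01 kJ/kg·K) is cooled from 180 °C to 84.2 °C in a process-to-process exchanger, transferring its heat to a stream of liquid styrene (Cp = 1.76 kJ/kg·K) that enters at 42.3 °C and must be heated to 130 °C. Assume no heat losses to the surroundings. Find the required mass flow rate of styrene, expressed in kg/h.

Heat released by hot stream: Q = 116 × 1.01 × (180 − 84.2) = 11224 kJ/h
Energy balance on cold side (adiabatic exchanger): Q = ṁ_c·Cp_c·(T_c,out − T_c,in)
ṁ_c = 11224 / [1.76 × (130 − 42.3)] = 72.716 kg/h

ṁ_c = 72.7 kg/h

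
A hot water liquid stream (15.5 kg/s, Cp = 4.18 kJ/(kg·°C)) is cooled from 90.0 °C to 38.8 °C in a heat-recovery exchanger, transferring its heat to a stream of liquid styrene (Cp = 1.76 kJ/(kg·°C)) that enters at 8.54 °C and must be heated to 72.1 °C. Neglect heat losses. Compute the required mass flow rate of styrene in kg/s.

Heat released by hot stream: Q = 15.5 × 4.18 × (90.0 − 38.8) = 3317.2 kJ/s
Energy balance on cold side (adiabatic exchanger): Q = ṁ_c·Cp_c·(T_c,out − T_c,in)
ṁ_c = 3317.2 / [1.76 × (72.1 − 8.54)] = 29.654 kg/s

ṁ_c = 29.7 kg/s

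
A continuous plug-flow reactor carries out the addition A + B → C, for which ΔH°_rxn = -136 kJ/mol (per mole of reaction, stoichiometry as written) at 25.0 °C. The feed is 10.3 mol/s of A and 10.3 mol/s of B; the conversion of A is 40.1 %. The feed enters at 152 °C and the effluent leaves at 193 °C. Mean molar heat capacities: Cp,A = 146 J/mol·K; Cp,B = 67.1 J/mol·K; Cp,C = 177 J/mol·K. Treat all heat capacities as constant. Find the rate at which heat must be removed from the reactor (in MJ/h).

Extent of reaction ξ = 0.401 × 10.3 = 4.1303 mol/s
Reaction term: ξ·ΔH°_rxn = 4.1303 × -136 = -561.72 kJ/s
Sensible, feed 152→25 °C: -278.76 kJ/s
Outlet flows (mol/s): A 6.1697, B 6.1697, C 4.1303
Sensible, products 25→193 °C: 343.7 kJ/s
Q = ΔH = -496.78 kJ/s = -496.78 kW
Heat removed = 1788.4 MJ/h

Q_out = 1790 MJ/h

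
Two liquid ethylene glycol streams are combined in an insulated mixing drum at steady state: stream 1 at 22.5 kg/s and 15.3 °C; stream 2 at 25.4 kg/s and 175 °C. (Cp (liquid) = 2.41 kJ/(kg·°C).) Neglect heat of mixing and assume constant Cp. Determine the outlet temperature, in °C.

Adiabatic, steady state ⇒ Σ ṁᵢCp,ᵢ(T_out − Tᵢ) = 0
Σ ṁᵢCp,ᵢTᵢ = 22.5×2.41×15.3 + 25.4×2.41×175 = 11542
Σ ṁᵢCp,ᵢ = 22.5×2.41 + 25.4×2.41 = 115.44
T_out = 11542 / 115.44 = 99.984 °C

T_out = 100 °C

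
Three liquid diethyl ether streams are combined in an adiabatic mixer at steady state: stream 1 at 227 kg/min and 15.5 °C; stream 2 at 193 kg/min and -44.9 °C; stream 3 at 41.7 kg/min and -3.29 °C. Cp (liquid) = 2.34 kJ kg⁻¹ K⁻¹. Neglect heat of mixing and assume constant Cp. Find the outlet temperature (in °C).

T_out = -11.4 °C

No heat crosses the boundary, so H_out = H_in.
T_out = Σ ṁᵢCp,ᵢTᵢ / Σ ṁᵢCp,ᵢ
      = -12365 / 1080.4 = -11.446 °C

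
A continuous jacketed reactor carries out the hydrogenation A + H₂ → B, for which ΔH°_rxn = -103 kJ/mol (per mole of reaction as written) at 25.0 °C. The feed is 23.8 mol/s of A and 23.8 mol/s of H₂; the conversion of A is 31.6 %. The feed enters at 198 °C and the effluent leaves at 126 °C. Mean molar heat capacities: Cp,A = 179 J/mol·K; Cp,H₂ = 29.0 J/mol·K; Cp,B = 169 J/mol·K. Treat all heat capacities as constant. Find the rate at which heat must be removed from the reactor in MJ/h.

Extent of reaction ξ = 0.316 × 23.8 = 7.5208 mol/s
Reaction term: ξ·ΔH°_rxn = 7.5208 × -103 = -774.64 kJ/s
Sensible, feed 198→25 °C: -856.42 kJ/s
Outlet flows (mol/s): A 16.279, H₂ 16.279, B 7.5208
Sensible, products 25→126 °C: 470.37 kJ/s
Q = ΔH = -1160.7 kJ/s = -1160.7 kW
Heat removed = 4178.5 MJ/h

Q_out = 4180 MJ/h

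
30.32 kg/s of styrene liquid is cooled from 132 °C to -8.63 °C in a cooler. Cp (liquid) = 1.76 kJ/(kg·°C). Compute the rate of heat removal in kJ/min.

Q = ṁ·Cp·ΔT = 30.32 × 1.76 × (-8.63 − 132) = -7504.5 kJ/s
Cooling duty = 450270 kJ/min

Q_c = 450000 kJ/min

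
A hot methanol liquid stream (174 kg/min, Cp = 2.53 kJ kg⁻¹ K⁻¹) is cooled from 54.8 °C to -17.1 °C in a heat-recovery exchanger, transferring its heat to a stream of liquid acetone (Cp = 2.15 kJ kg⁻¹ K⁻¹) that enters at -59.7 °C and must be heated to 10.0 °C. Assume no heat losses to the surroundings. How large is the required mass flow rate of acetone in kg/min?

Heat released by hot stream: Q = 174 × 2.53 × (54.8 − -17.1) = 31652 kJ/min
Energy balance on cold side (adiabatic exchanger): Q = ṁ_c·Cp_c·(T_c,out − T_c,in)
ṁ_c = 31652 / [2.15 × (10.0 − -59.7)] = 211.22 kg/min

ṁ_c = 211 kg/min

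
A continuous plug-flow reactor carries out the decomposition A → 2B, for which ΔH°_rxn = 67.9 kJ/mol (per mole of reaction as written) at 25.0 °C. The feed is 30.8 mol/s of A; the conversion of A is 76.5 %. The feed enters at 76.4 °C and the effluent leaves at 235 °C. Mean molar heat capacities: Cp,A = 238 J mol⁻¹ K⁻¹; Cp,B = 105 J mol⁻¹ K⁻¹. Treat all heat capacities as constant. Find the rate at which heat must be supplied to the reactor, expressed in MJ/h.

Q_in = 9450 MJ/h

Extent of reaction ξ = 0.765 × 30.8 = 23.562 mol/s
Reaction term: ξ·ΔH°_rxn = 23.562 × 67.9 = 1599.9 kJ/s
Sensible, feed 76.4→25 °C: -376.78 kJ/s
Outlet flows (mol/s): A 7.238, B 47.124
Sensible, products 25→235 °C: 1400.8 kJ/s
Q = ΔH = 2623.9 kJ/s = 2623.9 kW
Heat supplied = 9446.1 MJ/h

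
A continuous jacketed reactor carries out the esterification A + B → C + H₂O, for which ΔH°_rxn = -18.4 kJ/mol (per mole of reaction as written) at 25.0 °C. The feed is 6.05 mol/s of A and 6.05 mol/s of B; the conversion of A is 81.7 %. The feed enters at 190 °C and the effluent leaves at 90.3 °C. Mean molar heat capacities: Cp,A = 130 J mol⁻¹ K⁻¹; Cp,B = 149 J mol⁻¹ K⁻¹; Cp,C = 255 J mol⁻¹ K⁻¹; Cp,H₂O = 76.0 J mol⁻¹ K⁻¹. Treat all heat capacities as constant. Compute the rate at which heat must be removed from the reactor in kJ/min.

Extent of reaction ξ = 0.817 × 6.05 = 4.9428 mol/s
Reaction term: ξ·ΔH°_rxn = 4.9428 × -18.4 = -90.948 kJ/s
Sensible, feed 190→25 °C: -278.51 kJ/s
Outlet flows (mol/s): A 1.1071, B 1.1071, C 4.9428, H₂O 4.9428
Sensible, products 25→90.3 °C: 127.01 kJ/s
Q = ΔH = -242.45 kJ/s = -242.45 kW
Heat removed = 14547 kJ/min

Q_out = 14500 kJ/min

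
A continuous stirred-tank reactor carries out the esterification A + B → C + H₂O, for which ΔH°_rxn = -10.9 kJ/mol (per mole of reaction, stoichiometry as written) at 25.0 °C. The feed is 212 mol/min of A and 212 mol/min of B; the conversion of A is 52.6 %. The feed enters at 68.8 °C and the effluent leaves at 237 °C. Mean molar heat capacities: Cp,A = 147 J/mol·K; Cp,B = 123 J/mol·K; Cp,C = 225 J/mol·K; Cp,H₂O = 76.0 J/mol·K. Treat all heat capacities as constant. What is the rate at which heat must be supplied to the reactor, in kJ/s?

Extent of reaction ξ = 0.526 × 212 = 111.51 mol/min
Reaction term: ξ·ΔH°_rxn = 111.51 × -10.9 = -1215.5 kJ/min
Sensible, feed 68.8→25 °C: -2507.1 kJ/min
Outlet flows (mol/min): A 100.49, B 100.49, C 111.51, H₂O 111.51
Sensible, products 25→237 °C: 12868 kJ/min
Q = ΔH = 9145.1 kJ/min = 152.42 kW
Heat supplied = 152.42 kJ/s

Q_in = 152 kJ/s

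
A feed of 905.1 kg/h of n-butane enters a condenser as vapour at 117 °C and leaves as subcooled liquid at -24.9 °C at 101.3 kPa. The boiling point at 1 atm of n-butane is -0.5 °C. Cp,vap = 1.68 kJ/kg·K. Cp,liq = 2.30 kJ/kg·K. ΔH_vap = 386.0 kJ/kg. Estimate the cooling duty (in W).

Q_c = 161000 W

vapour 117→-0.5 °C: -197.4 kJ/kg
condensation at -0.5 °C: -386 kJ/kg
liquid -0.5→-24.9 °C: -56.12 kJ/kg
Δh = -197.4 + -386 + -56.12 = -639.52 kJ/kg
Q = ṁ·Δh = 905.1 kg/h × -639.52 kJ/kg = -578830 kJ/h
|Q| = 160.79 kW = 160790 W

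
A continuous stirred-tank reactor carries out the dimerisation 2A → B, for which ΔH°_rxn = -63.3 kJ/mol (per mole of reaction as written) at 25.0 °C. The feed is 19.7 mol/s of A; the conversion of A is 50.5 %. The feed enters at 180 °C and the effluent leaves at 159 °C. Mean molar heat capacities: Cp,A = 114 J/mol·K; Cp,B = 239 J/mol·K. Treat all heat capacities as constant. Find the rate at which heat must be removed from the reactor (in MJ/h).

Extent of reaction ξ = 0.505 × 19.7 / 2 = 4.9742 mol/s
Reaction term: ξ·ΔH°_rxn = 4.9742 × -63.3 = -314.87 kJ/s
Sensible, feed 180→25 °C: -348.1 kJ/s
Outlet flows (mol/s): A 9.7515, B 4.9742
Sensible, products 25→159 °C: 308.27 kJ/s
Q = ΔH = -354.7 kJ/s = -354.7 kW
Heat removed = 1276.9 MJ/h

Q_out = 1280 MJ/h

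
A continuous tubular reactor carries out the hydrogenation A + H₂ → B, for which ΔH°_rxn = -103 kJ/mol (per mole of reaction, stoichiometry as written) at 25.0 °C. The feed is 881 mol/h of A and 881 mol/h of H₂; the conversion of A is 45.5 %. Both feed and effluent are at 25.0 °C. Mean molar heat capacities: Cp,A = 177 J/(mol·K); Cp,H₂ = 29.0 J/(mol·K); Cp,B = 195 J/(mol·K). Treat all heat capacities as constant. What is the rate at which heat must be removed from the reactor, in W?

Q_out = 11500 W

Extent of reaction ξ = 0.455 × 881 = 400.86 mol/h
Reaction term: ξ·ΔH°_rxn = 400.86 × -103 = -41288 kJ/h
Q = ΔH = -41288 kJ/h = -11.469 kW
Heat removed = 11469 W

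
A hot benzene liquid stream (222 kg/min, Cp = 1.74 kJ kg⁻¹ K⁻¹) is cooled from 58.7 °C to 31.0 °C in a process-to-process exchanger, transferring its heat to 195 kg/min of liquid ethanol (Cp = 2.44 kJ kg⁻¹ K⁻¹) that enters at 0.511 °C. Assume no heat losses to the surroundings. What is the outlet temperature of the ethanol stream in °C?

T_c,out = 23.0 °C

Heat released by hot stream: Q = 222 × 1.74 × (58.7 − 31.0) = 10700 kJ/min
Energy balance on cold side (adiabatic exchanger): Q = ṁ_c·Cp_c·(T_c,out − T_c,in)
T_c,out = 0.511 + 10700/(195 × 2.44) = 22.999 °C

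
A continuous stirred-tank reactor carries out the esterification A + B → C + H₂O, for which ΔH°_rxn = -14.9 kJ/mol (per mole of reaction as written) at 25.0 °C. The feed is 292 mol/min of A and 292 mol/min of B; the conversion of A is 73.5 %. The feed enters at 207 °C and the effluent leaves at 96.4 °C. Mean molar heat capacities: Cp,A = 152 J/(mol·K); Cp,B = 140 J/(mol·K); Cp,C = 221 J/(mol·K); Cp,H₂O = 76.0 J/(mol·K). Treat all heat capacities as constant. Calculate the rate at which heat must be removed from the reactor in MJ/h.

Extent of reaction ξ = 0.735 × 292 = 214.62 mol/min
Reaction term: ξ·ΔH°_rxn = 214.62 × -14.9 = -3197.8 kJ/min
Sensible, feed 207→25 °C: -15518 kJ/min
Outlet flows (mol/min): A 77.38, B 77.38, C 214.62, H₂O 214.62
Sensible, products 25→96.4 °C: 6164.5 kJ/min
Q = ΔH = -12551 kJ/min = -209.19 kW
Heat removed = 753.09 MJ/h

Q_out = 753 MJ/h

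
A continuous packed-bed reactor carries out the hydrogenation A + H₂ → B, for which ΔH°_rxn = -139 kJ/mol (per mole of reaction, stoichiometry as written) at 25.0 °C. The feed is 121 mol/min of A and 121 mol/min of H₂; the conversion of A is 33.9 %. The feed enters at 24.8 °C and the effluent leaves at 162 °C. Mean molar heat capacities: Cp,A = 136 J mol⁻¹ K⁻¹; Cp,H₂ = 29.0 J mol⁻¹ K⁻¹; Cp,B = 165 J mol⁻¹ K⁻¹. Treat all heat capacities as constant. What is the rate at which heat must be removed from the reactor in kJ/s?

Extent of reaction ξ = 0.339 × 121 = 41.019 mol/min
Reaction term: ξ·ΔH°_rxn = 41.019 × -139 = -5701.6 kJ/min
Sensible, feed 24.8→25 °C: 3.993 kJ/min
Outlet flows (mol/min): A 79.981, H₂ 79.981, B 41.019
Sensible, products 25→162 °C: 2735.2 kJ/min
Q = ΔH = -2962.4 kJ/min = -49.374 kW
Heat removed = 49.374 kJ/s

Q_out = 49.4 kJ/s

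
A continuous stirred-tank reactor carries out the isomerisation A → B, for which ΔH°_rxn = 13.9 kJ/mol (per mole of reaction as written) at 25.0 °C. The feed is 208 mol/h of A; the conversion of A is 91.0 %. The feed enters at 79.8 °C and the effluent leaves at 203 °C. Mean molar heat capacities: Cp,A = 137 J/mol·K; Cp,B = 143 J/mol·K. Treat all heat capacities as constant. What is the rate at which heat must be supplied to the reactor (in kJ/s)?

Q_in = 1.76 kJ/s

Extent of reaction ξ = 0.910 × 208 = 189.28 mol/h
Reaction term: ξ·ΔH°_rxn = 189.28 × 13.9 = 2631 kJ/h
Sensible, feed 79.8→25 °C: -1561.6 kJ/h
Outlet flows (mol/h): A 18.72, B 189.28
Sensible, products 25→203 °C: 5274.4 kJ/h
Q = ΔH = 6343.9 kJ/h = 1.7622 kW
Heat supplied = 1.7622 kJ/s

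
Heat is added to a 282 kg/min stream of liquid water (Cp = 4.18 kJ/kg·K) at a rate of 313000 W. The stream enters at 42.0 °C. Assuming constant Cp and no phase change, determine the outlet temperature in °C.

T_out = 57.9 °C

Q = 313000 W = 18780 kJ/min
ΔT = Q/(ṁ·Cp) = 18780/(282×4.18) = 15.932 K
T_out = 42.0 + 15.932 = 57.932 °C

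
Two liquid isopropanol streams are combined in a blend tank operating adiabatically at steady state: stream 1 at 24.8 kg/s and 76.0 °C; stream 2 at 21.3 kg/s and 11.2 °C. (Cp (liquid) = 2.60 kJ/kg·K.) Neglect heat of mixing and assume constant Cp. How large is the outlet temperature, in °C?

T_out = 46.1 °C

Adiabatic, steady state ⇒ Σ ṁᵢCp,ᵢ(T_out − Tᵢ) = 0
Σ ṁᵢCp,ᵢTᵢ = 24.8×2.60×76.0 + 21.3×2.60×11.2 = 5520.7
Σ ṁᵢCp,ᵢ = 24.8×2.60 + 21.3×2.60 = 119.86
T_out = 5520.7 / 119.86 = 46.06 °C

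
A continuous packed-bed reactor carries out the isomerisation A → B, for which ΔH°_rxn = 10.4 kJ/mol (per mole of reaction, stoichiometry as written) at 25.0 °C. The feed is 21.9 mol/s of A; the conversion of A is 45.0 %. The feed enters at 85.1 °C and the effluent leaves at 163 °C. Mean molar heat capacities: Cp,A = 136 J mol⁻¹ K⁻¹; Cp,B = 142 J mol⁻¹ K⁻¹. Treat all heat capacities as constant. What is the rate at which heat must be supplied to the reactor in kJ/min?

Q_in = 20600 kJ/min

Extent of reaction ξ = 0.450 × 21.9 = 9.855 mol/s
Reaction term: ξ·ΔH°_rxn = 9.855 × 10.4 = 102.49 kJ/s
Sensible, feed 85.1→25 °C: -179 kJ/s
Outlet flows (mol/s): A 12.045, B 9.855
Sensible, products 25→163 °C: 419.18 kJ/s
Q = ΔH = 342.67 kJ/s = 342.67 kW
Heat supplied = 20560 kJ/min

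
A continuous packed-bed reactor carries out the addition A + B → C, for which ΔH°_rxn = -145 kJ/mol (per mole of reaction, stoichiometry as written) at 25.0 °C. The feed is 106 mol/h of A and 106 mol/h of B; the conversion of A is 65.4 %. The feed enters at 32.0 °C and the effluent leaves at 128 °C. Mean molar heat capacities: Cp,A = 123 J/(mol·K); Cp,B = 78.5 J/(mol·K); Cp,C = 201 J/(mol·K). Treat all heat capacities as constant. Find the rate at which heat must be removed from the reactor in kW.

Q_out = 2.22 kW

Extent of reaction ξ = 0.654 × 106 = 69.324 mol/h
Reaction term: ξ·ΔH°_rxn = 69.324 × -145 = -10052 kJ/h
Sensible, feed 32.0→25 °C: -149.51 kJ/h
Outlet flows (mol/h): A 36.676, B 36.676, C 69.324
Sensible, products 25→128 °C: 2196.4 kJ/h
Q = ΔH = -8005.1 kJ/h = -2.2236 kW
Heat removed = 2.2236 kW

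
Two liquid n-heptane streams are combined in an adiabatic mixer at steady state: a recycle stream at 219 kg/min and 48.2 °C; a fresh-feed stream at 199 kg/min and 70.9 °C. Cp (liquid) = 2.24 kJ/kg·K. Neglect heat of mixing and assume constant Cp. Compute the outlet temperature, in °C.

Energy balance with Q = 0: Σ ṁᵢCp,ᵢ(T_out − Tᵢ) = 0
T_out = Σ ṁᵢCp,ᵢTᵢ / Σ ṁᵢCp,ᵢ
      = 55249 / 936.32 = 59.007 °C

T_out = 59.0 °C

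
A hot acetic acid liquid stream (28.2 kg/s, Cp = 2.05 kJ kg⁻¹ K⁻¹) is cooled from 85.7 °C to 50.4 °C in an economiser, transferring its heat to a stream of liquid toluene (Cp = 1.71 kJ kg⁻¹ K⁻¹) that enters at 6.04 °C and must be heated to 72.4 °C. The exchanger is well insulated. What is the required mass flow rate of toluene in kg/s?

Heat released by hot stream: Q = 28.2 × 2.05 × (85.7 − 50.4) = 2040.7 kJ/s
Energy balance on cold side (adiabatic exchanger): Q = ṁ_c·Cp_c·(T_c,out − T_c,in)
ṁ_c = 2040.7 / [1.71 × (72.4 − 6.04)] = 17.984 kg/s

ṁ_c = 18.0 kg/s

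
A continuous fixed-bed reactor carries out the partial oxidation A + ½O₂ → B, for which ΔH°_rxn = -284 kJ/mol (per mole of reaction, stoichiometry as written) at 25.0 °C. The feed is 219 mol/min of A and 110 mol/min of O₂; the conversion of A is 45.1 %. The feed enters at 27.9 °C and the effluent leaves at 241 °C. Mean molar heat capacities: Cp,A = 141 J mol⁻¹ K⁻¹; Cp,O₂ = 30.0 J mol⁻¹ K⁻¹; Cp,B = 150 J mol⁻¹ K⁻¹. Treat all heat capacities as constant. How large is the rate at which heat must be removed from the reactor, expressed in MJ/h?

Extent of reaction ξ = 0.451 × 219 = 98.769 mol/min
Reaction term: ξ·ΔH°_rxn = 98.769 × -284 = -28050 kJ/min
Sensible, feed 27.9→25 °C: -99.119 kJ/min
Outlet flows (mol/min): A 120.23, O₂ 60.615, B 98.769
Sensible, products 25→241 °C: 7254.7 kJ/min
Q = ΔH = -20895 kJ/min = -348.25 kW
Heat removed = 1253.7 MJ/h

Q_out = 1250 MJ/h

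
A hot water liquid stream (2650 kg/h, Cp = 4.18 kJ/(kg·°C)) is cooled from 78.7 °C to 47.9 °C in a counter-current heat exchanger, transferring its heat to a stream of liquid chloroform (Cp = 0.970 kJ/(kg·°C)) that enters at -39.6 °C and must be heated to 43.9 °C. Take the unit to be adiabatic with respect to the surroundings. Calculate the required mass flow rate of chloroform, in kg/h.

ṁ_c = 4210 kg/h

Heat released by hot stream: Q = 2650 × 4.18 × (78.7 − 47.9) = 341170 kJ/h
Energy balance on cold side (adiabatic exchanger): Q = ṁ_c·Cp_c·(T_c,out − T_c,in)
ṁ_c = 341170 / [0.970 × (43.9 − -39.6)] = 4212.3 kg/h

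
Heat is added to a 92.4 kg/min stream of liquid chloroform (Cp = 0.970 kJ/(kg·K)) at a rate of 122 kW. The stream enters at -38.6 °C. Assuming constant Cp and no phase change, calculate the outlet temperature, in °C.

Q = 122 kW = 7320 kJ/min
ΔT = Q/(ṁ·Cp) = 7320/(92.4×0.970) = 81.671 K
T_out = -38.6 + 81.671 = 43.071 °C

T_out = 43.1 °C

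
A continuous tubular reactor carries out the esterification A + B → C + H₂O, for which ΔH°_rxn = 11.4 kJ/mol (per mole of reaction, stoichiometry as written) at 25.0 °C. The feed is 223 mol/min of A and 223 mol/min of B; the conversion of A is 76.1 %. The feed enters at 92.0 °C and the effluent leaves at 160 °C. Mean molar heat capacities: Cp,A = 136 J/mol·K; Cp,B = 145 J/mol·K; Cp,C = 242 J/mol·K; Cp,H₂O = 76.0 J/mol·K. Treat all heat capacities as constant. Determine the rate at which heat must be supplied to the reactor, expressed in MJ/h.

Extent of reaction ξ = 0.761 × 223 = 169.7 mol/min
Reaction term: ξ·ΔH°_rxn = 169.7 × 11.4 = 1934.6 kJ/min
Sensible, feed 92.0→25 °C: -4198.4 kJ/min
Outlet flows (mol/min): A 53.297, B 53.297, C 169.7, H₂O 169.7
Sensible, products 25→160 °C: 9307.2 kJ/min
Q = ΔH = 7043.4 kJ/min = 117.39 kW
Heat supplied = 422.6 MJ/h

Q_in = 423 MJ/h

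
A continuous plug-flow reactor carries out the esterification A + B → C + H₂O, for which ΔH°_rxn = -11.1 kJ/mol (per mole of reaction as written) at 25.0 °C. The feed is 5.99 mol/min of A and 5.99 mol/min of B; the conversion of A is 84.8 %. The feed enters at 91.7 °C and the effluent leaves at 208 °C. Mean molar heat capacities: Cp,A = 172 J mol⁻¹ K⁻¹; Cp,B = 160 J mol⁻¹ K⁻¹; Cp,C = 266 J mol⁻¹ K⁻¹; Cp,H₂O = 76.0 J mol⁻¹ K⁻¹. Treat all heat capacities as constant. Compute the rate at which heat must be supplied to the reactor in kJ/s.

Q_in = 3.07 kJ/s

Extent of reaction ξ = 0.848 × 5.99 = 5.0795 mol/min
Reaction term: ξ·ΔH°_rxn = 5.0795 × -11.1 = -56.383 kJ/min
Sensible, feed 91.7→25 °C: -132.64 kJ/min
Outlet flows (mol/min): A 0.91048, B 0.91048, C 5.0795, H₂O 5.0795
Sensible, products 25→208 °C: 373.22 kJ/min
Q = ΔH = 184.2 kJ/min = 3.0699 kW
Heat supplied = 3.0699 kJ/s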